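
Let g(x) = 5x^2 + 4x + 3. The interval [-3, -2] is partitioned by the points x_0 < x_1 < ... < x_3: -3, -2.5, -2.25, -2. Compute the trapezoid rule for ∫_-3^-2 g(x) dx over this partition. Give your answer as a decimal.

24.796875

Subinterval widths: 0.5, 0.25, 0.25.
g(-3) = 36, g(-2.5) = 24.25, g(-2.25) = 19.3125, g(-2) = 15.
On each subinterval the trapezoid contributes (Δx_i/2)·[g(x_{i-1}) + g(x_i)].
Sum = 24.796875.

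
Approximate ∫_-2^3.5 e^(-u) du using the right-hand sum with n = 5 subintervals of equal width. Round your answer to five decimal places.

4.03896

Δu = (3.5 − (-2))/5 = 1.1.
Right endpoints: -0.9, 0.2, 1.3, 2.4, 3.5.
f(-0.9) ≈ 2.45960, f(0.2) ≈ 0.81873, f(1.3) ≈ 0.27253, f(2.4) ≈ 0.09072, f(3.5) ≈ 0.03020.
Sum = Δu · [f(-0.9) + f(0.2) + f(1.3) + f(2.4) + f(3.5)].
Sum ≈ 4.03896.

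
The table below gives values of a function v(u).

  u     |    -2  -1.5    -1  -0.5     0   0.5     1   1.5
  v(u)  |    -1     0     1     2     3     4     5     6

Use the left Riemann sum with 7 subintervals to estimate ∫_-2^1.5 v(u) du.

Δu = 0.5.
Sum = 0.5·[(-1) + 0 + 1 + 2 + 3 + 4 + 5] = 7.

7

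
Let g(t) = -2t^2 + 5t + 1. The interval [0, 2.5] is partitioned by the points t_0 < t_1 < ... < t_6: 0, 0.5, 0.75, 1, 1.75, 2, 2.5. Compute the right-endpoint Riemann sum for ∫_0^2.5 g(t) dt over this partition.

Subinterval widths: 0.5, 0.25, 0.25, 0.75, 0.25, 0.5.
Right endpoints: 0.5, 0.75, 1, 1.75, 2, 2.5.
g(0.5) = 3, g(0.75) = 3.625, g(1) = 4, g(1.75) = 3.625, g(2) = 3, g(2.5) = 1.
Sum = Σ Δt_i · g(t_i).
Sum = 7.375.

7.375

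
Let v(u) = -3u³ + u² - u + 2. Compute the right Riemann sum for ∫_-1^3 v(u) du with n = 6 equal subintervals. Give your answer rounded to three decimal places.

-75.704

Δu = (3 − (-1))/6 = 2/3.
Right endpoints: -1/3, 1/3, 1, 5/3, 7/3, 3.
v(-1/3) = 23/9, v(1/3) = 5/3, v(1) = -1, v(5/3) = -97/9, v(7/3) = -33, v(3) = -73.
Sum = Δu · [v(-1/3) + v(1/3) + v(1) + ...].
Sum ≈ -75.704.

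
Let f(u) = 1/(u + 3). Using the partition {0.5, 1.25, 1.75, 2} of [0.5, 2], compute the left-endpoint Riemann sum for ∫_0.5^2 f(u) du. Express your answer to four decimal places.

Subinterval widths: 0.75, 0.5, 0.25.
Left endpoints: 0.5, 1.25, 1.75.
f(0.5) = 2/7, f(1.25) = 4/17, f(1.75) = 4/19.
Sum = Σ Δu_i · f(u_i).
Sum ≈ 0.3846.

0.3846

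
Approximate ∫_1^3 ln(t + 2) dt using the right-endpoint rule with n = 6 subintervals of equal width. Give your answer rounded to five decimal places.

Δt = (3 − 1)/6 = 1/3.
Right endpoints: 4/3, 5/3, 2, 7/3, 8/3, 3.
f(4/3) ≈ 1.20397, f(5/3) ≈ 1.29928, f(2) ≈ 1.38629, f(7/3) ≈ 1.46634, f(8/3) ≈ 1.54045, f(3) ≈ 1.60944.
Sum = Δt · [f(4/3) + f(5/3) + f(2) + ...].
Sum ≈ 2.83526.

2.83526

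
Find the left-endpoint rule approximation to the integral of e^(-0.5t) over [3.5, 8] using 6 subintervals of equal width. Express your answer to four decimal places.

0.3728

Δt = (8 − 3.5)/6 = 0.75.
Left endpoints: 3.5, 4.25, 5, 5.75, 6.5, 7.25.
f(3.5) ≈ 0.1738, f(4.25) ≈ 0.1194, f(5) ≈ 0.0821, f(5.75) ≈ 0.0564, f(6.5) ≈ 0.0388, f(7.25) ≈ 0.0266.
Sum = Δt · [f(3.5) + f(4.25) + f(5) + ...].
Sum ≈ 0.3728.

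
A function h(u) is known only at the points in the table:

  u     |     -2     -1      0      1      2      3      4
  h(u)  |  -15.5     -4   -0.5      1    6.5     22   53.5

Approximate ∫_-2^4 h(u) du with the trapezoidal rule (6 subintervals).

Δu = 1.
T_6 = (1/2)·[(-15.5) + 2·(-4) + 2·(-0.5) + 2·1 + 2·6.5 + 2·22 + 53.5] = 44.

44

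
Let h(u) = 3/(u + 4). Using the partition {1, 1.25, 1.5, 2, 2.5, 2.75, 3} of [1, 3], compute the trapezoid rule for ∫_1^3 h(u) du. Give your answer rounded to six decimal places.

Subinterval widths: 0.25, 0.25, 0.5, 0.5, 0.25, 0.25.
h(1) = 0.6, h(1.25) = 4/7, h(1.5) = 6/11, h(2) = 0.5, h(2.5) = 6/13, h(2.75) = 4/9, h(3) = 3/7.
On each subinterval the trapezoid contributes (Δu_i/2)·[h(u_{i-1}) + h(u_i)].
Sum ≈ 1.010162.

1.010162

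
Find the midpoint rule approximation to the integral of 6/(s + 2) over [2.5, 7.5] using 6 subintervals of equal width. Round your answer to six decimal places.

Δs = (7.5 − 2.5)/6 = 5/6.
Midpoints: 35/12, 3.75, 55/12, 65/12, 6.25, 85/12.
f(35/12) = 72/59, f(3.75) = 24/23, f(55/12) = 72/79, f(65/12) = 72/89, f(6.25) = 8/11, f(85/12) = 72/109.
Sum = Δs · [f(35/12) + f(3.75) + f(55/12) + ...].
Sum ≈ 4.476685.

4.476685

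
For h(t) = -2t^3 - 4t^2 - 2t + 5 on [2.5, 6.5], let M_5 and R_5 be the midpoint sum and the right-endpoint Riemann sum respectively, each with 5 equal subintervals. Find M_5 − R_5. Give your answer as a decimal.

M_5 = -1227.72.
R_5 = -1515.56.
M_5 − R_5 = 287.84.

287.84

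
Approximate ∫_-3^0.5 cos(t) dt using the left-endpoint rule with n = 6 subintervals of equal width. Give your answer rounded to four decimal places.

Δt = (0.5 − (-3))/6 = 7/12.
Left endpoints: -3, -29/12, -11/6, -1.25, -2/3, -1/12.
f(-3) ≈ -0.9900, f(-29/12) ≈ -0.7485, f(-11/6) ≈ -0.2595, f(-1.25) ≈ 0.3153, f(-2/3) ≈ 0.7859, f(-1/12) ≈ 0.9965.
Sum = Δt · [f(-3) + f(-29/12) + f(-11/6) + ...].
Sum ≈ 0.0581.

0.0581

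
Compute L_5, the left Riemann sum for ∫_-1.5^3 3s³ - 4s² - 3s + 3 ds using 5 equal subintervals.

-1.2825

Δs = (3 − (-1.5))/5 = 0.9.
Left endpoints: -1.5, -0.6, 0.3, 1.2, 2.1.
f(-1.5) = -11.625, f(-0.6) = 2.712, f(0.3) = 1.821, f(1.2) = -1.176, f(2.1) = 6.843.
Sum = Δs · [f(-1.5) + f(-0.6) + f(0.3) + f(1.2) + f(2.1)].
Sum = -1.2825.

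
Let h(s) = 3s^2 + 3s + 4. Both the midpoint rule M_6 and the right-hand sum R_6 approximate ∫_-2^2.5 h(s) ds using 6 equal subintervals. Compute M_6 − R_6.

M_6 = 44.3671875.
R_6 = 53.859375.
M_6 − R_6 = -9.4921875.

-9.4921875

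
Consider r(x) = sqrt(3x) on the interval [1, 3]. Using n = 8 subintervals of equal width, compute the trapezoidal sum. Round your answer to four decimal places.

Δx = (3 − 1)/8 = 0.25.
r(1) ≈ 1.7321, r(1.25) ≈ 1.9365, r(1.5) ≈ 2.1213, r(1.75) ≈ 2.2913, r(2) ≈ 2.4495, r(2.25) ≈ 2.5981, r(2.5) ≈ 2.7386, r(2.75) ≈ 2.8723, r(3) ≈ 3.0000.
T_8 = (Δx/2)·[r(x_0) + 2r(x_1) + ... + 2r(x_{7}) + r(x_8)].
Sum ≈ 4.8434.

4.8434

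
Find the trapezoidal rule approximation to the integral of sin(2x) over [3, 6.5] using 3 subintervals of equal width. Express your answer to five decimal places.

0.01315

Δx = (6.5 − 3)/3 = 7/6.
f(3) ≈ -0.27942, f(25/6) ≈ 0.88729, f(16/3) ≈ -0.94640, f(6.5) ≈ 0.42017.
T_3 = (Δx/2)·[f(x_0) + 2f(x_1) + 2f(x_2) + f(x_3)].
Sum ≈ 0.01315.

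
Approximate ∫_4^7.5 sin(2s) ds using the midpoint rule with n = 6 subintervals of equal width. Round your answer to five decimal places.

Δs = (7.5 − 4)/6 = 7/12.
Midpoints: 103/24, 4.875, 131/24, 145/24, 6.625, 173/24.
f(103/24) ≈ 0.74561, f(4.875) ≈ -0.31952, f(131/24) ≈ -0.99689, f(145/24) ≈ -0.46447, f(6.625) ≈ 0.63161, f(173/24) ≈ 0.96119.
Sum = Δs · [f(103/24) + f(4.875) + f(131/24) + ...].
Sum ≈ 0.32523.

0.32523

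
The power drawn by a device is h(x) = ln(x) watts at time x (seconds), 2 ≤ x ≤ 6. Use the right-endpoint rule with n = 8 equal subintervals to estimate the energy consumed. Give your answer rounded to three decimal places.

Δx = (6 − 2)/8 = 0.5.
Right endpoints: 2.5, 3, 3.5, 4, 4.5, 5, 5.5, 6.
h(2.5) ≈ 0.916, h(3) ≈ 1.099, h(3.5) ≈ 1.253, h(4) ≈ 1.386, h(4.5) ≈ 1.504, h(5) ≈ 1.609, h(5.5) ≈ 1.705, h(6) ≈ 1.792.
Sum = Δx · [h(2.5) + h(3) + h(3.5) + ...].
Sum ≈ 5.632.

5.632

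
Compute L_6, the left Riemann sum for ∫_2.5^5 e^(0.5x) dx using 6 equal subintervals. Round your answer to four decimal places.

Δx = (5 − 2.5)/6 = 5/12.
Left endpoints: 2.5, 35/12, 10/3, 3.75, 25/6, 55/12.
f(2.5) ≈ 3.4903, f(35/12) ≈ 4.2988, f(10/3) ≈ 5.2945, f(3.75) ≈ 6.5208, f(25/6) ≈ 8.0312, f(55/12) ≈ 9.8914.
Sum = Δx · [f(2.5) + f(35/12) + f(10/3) + ...].
Sum ≈ 15.6363.

15.6363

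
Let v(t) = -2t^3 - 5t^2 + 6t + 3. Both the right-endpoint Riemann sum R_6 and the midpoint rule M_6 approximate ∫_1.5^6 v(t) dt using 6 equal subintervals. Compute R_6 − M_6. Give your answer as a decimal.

-230.02734375

R_6 = -1109.3203125.
M_6 = -879.29296875.
R_6 − M_6 = -230.02734375.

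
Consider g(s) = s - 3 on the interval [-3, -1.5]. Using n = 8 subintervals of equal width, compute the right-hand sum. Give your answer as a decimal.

Δs = (-1.5 − (-3))/8 = 0.1875.
Right endpoints: -2.8125, -2.625, -2.4375, -2.25, -2.0625, -1.875, -1.6875, -1.5.
g(-2.8125) = -5.8125, g(-2.625) = -5.625, g(-2.4375) = -5.4375, g(-2.25) = -5.25, g(-2.0625) = -5.0625, g(-1.875) = -4.875, g(-1.6875) = -4.6875, g(-1.5) = -4.5.
Sum = Δs · [g(-2.8125) + g(-2.625) + g(-2.4375) + ...].
Sum = -7.734375.

-7.734375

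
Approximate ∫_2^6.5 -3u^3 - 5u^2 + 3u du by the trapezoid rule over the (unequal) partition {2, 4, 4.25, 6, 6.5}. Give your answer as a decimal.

Subinterval widths: 2, 0.25, 1.75, 0.5.
f(2) = -38, f(4) = -260, f(4.25) = -307.859375, f(6) = -810, f(6.5) = -1015.625.
On each subinterval the trapezoid contributes (Δu_i/2)·[f(u_{i-1}) + f(u_i)].
Sum = -1803.515625.

-1803.515625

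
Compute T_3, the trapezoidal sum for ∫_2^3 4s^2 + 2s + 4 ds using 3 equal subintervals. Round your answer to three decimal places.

34.407

Δs = (3 − 2)/3 = 1/3.
f(2) = 24, f(7/3) = 274/9, f(8/3) = 340/9, f(3) = 46.
T_3 = (Δs/2)·[f(s_0) + 2f(s_1) + 2f(s_2) + f(s_3)].
Sum ≈ 34.407.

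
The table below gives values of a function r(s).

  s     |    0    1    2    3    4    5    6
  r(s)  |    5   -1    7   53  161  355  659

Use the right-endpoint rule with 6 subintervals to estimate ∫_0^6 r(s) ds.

1234

Δs = 1.
Sum = 1·[(-1) + 7 + 53 + 161 + 355 + 659] = 1234.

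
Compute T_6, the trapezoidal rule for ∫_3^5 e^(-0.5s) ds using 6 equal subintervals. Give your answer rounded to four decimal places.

0.2827

Δs = (5 − 3)/6 = 1/3.
f(3) ≈ 0.2231, f(10/3) ≈ 0.1889, f(11/3) ≈ 0.1599, f(4) ≈ 0.1353, f(13/3) ≈ 0.1146, f(14/3) ≈ 0.0970, f(5) ≈ 0.0821.
T_6 = (Δs/2)·[f(s_0) + 2f(s_1) + ... + 2f(s_{5}) + f(s_6)].
Sum ≈ 0.2827.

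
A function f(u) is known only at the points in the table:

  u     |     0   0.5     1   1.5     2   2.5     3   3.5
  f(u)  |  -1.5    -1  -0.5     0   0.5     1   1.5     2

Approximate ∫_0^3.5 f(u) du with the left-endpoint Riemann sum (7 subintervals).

0

Δu = 0.5.
Sum = 0.5·[(-1.5) + (-1) + (-0.5) + 0 + 0.5 + 1 + 1.5] = 0.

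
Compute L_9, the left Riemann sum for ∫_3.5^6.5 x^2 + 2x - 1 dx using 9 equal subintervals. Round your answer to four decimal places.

98.3056

Δx = (6.5 − 3.5)/9 = 1/3.
Left endpoints: 3.5, 23/6, 25/6, 4.5, 29/6, 31/6, 5.5, 35/6, 37/6.
f(3.5) = 18.25, f(23/6) = 769/36, f(25/6) = 889/36, f(4.5) = 28.25, f(29/6) = 1153/36, f(31/6) = 1297/36, f(5.5) = 40.25, f(35/6) = 1609/36, f(37/6) = 1777/36.
Sum = Δx · [f(3.5) + f(23/6) + f(25/6) + ...].
Sum ≈ 98.3056.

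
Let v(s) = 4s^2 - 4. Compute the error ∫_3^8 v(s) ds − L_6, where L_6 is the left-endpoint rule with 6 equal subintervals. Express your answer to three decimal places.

89.352

Exact integral: ∫_3^8 v(s) ds ≈ 626.66667.
L_6 ≈ 537.31481.
Error ≈ 626.66667 − 537.31481 ≈ 89.352.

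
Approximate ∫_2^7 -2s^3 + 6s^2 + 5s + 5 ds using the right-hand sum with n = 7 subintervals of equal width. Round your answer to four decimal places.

Δs = (7 − 2)/7 = 5/7.
Right endpoints: 19/7, 24/7, 29/7, 34/7, 39/7, 44/7, 7.
f(19/7) = 7814/343, f(24/7) = 4139/343, f(29/7) = -4636/343, f(34/7) = -20011/343, f(39/7) = -43486/343, f(44/7) = -76561/343, f(7) = -352.
Sum = Δs · [f(19/7) + f(24/7) + f(29/7) + ...].
Sum ≈ -527.8571.

-527.8571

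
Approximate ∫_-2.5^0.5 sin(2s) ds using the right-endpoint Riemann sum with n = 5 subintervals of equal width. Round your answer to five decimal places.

-0.14777

Δs = (0.5 − (-2.5))/5 = 0.6.
Right endpoints: -1.9, -1.3, -0.7, -0.1, 0.5.
f(-1.9) ≈ 0.61186, f(-1.3) ≈ -0.51550, f(-0.7) ≈ -0.98545, f(-0.1) ≈ -0.19867, f(0.5) ≈ 0.84147.
Sum = Δs · [f(-1.9) + f(-1.3) + f(-0.7) + f(-0.1) + f(0.5)].
Sum ≈ -0.14777.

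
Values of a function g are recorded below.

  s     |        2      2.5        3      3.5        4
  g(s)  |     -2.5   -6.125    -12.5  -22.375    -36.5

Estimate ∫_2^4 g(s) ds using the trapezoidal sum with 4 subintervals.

-30.25

Δs = 0.5.
T_4 = (0.5/2)·[(-2.5) + 2·(-6.125) + 2·(-12.5) + 2·(-22.375) + (-36.5)] = -30.25.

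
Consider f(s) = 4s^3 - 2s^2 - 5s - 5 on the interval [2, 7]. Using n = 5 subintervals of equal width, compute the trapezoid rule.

Δs = (7 − 2)/5 = 1.
f(2) = 9, f(3) = 70, f(4) = 199, f(5) = 420, f(6) = 757, f(7) = 1234.
T_5 = (Δs/2)·[f(s_0) + 2f(s_1) + ... + 2f(s_{4}) + f(s_5)].
Sum = 2067.5.

2067.5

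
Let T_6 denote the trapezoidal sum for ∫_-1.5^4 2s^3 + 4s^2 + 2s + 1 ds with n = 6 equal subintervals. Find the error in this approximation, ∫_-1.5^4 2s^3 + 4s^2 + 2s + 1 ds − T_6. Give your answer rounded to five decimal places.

-8.85793

Exact integral: ∫_-1.5^4 f(s) ds ≈ 234.5520833.
T_6 ≈ 243.4100116.
Error ≈ 234.5520833 − 243.4100116 ≈ -8.85793.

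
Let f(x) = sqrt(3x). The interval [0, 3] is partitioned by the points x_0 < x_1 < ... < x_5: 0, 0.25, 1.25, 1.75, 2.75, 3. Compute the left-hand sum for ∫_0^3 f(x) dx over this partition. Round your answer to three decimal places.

Subinterval widths: 0.25, 1, 0.5, 1, 0.25.
Left endpoints: 0, 0.25, 1.25, 1.75, 2.75.
f(0) ≈ 0.000, f(0.25) ≈ 0.866, f(1.25) ≈ 1.936, f(1.75) ≈ 2.291, f(2.75) ≈ 2.872.
Sum = Σ Δx_i · f(x_i).
Sum ≈ 4.844.

4.844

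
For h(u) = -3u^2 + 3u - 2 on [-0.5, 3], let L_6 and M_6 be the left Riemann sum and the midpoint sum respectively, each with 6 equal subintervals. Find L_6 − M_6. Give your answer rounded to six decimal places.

3.700521

L_6 ≈ -17.00173611.
M_6 ≈ -20.70225694.
L_6 − M_6 ≈ 3.700521.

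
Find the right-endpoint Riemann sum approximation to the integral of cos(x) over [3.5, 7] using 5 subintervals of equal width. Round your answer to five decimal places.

1.55790

Δx = (7 − 3.5)/5 = 0.7.
Right endpoints: 4.2, 4.9, 5.6, 6.3, 7.
f(4.2) ≈ -0.49026, f(4.9) ≈ 0.18651, f(5.6) ≈ 0.77557, f(6.3) ≈ 0.99986, f(7) ≈ 0.75390.
Sum = Δx · [f(4.2) + f(4.9) + f(5.6) + f(6.3) + f(7)].
Sum ≈ 1.55790.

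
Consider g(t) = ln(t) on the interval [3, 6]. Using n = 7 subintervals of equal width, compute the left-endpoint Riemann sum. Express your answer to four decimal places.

Δt = (6 − 3)/7 = 3/7.
Left endpoints: 3, 24/7, 27/7, 30/7, 33/7, 36/7, 39/7.
g(3) ≈ 1.0986, g(24/7) ≈ 1.2321, g(27/7) ≈ 1.3499, g(30/7) ≈ 1.4553, g(33/7) ≈ 1.5506, g(36/7) ≈ 1.6376, g(39/7) ≈ 1.7177.
Sum = Δt · [g(3) + g(24/7) + g(27/7) + ...].
Sum ≈ 4.3036.

4.3036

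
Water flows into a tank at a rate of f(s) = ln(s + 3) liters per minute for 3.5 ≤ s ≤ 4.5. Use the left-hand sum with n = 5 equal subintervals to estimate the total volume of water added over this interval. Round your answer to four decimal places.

Δs = (4.5 − 3.5)/5 = 0.2.
Left endpoints: 3.5, 3.7, 3.9, 4.1, 4.3.
f(3.5) ≈ 1.8718, f(3.7) ≈ 1.9021, f(3.9) ≈ 1.9315, f(4.1) ≈ 1.9601, f(4.3) ≈ 1.9879.
Sum = Δs · [f(3.5) + f(3.7) + f(3.9) + f(4.1) + f(4.3)].
Sum ≈ 1.9307.

1.9307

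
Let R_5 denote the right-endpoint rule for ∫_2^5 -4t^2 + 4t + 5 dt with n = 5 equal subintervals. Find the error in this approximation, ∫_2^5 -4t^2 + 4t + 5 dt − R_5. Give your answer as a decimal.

Exact integral: ∫_2^5 f(t) dt = -99.
R_5 = -121.32.
Error = -99 − (-121.32) = 22.32.

22.32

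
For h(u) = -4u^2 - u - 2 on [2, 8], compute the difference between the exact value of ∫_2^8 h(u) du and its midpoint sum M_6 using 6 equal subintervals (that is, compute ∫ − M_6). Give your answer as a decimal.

-2

Exact integral: ∫_2^8 h(u) du = -714.
M_6 = -712.
Error = -714 − (-712) = -2.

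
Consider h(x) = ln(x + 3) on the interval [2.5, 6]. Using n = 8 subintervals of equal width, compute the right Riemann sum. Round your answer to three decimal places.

Δx = (6 − 2.5)/8 = 0.4375.
Right endpoints: 2.9375, 3.375, 3.8125, 4.25, 4.6875, 5.125, 5.5625, 6.
h(2.9375) ≈ 1.781, h(3.375) ≈ 1.852, h(3.8125) ≈ 1.919, h(4.25) ≈ 1.981, h(4.6875) ≈ 2.040, h(5.125) ≈ 2.095, h(5.5625) ≈ 2.147, h(6) ≈ 2.197.
Sum = Δx · [h(2.9375) + h(3.375) + h(3.8125) + ...].
Sum ≈ 7.006.

7.006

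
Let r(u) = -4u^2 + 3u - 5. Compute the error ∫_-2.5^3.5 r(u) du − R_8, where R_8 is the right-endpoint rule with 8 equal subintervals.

4.5

Exact integral: ∫_-2.5^3.5 r(u) du = -99.
R_8 = -103.5.
Error = -99 − (-103.5) = 4.5.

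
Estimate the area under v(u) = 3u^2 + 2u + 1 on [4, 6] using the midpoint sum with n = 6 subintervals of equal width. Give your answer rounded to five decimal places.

Δu = (6 − 4)/6 = 1/3.
Midpoints: 25/6, 4.5, 29/6, 31/6, 5.5, 35/6.
v(25/6) = 737/12, v(4.5) = 70.75, v(29/6) = 80.75, v(31/6) = 1097/12, v(5.5) = 102.75, v(35/6) = 114.75.
Sum = Δu · [v(25/6) + v(4.5) + v(29/6) + ...].
Sum ≈ 173.94444.

173.94444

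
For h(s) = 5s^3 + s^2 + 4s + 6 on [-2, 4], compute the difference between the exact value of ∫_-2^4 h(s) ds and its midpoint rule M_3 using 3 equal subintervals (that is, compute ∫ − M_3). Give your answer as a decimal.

Exact integral: ∫_-2^4 h(s) ds = 384.
M_3 = 352.
Error = 384 − 352 = 32.

32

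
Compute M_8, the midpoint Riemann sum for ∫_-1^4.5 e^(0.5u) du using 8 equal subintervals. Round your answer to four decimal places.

Δu = (4.5 − (-1))/8 = 0.6875.
Midpoints: -0.65625, 0.03125, 0.71875, 1.40625, 2.09375, 2.78125, 3.46875, 4.15625.
f(-0.65625) ≈ 0.7203, f(0.03125) ≈ 1.0157, f(0.71875) ≈ 1.4324, f(1.40625) ≈ 2.0201, f(2.09375) ≈ 2.8487, f(2.78125) ≈ 4.0174, f(3.46875) ≈ 5.6654, f(4.15625) ≈ 7.9895.
Sum = Δu · [f(-0.65625) + f(0.03125) + f(0.71875) + ...].
Sum ≈ 17.6753.

17.6753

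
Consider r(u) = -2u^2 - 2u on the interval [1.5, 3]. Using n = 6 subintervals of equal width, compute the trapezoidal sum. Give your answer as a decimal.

-22.53125

Δu = (3 − 1.5)/6 = 0.25.
r(1.5) = -7.5, r(1.75) = -9.625, r(2) = -12, r(2.25) = -14.625, r(2.5) = -17.5, r(2.75) = -20.625, r(3) = -24.
T_6 = (Δu/2)·[r(u_0) + 2r(u_1) + ... + 2r(u_{5}) + r(u_6)].
Sum = -22.53125.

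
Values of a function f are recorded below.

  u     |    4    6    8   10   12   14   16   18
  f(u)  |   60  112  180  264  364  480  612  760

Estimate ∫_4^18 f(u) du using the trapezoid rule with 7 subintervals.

Δu = 2.
T_7 = (2/2)·[60 + 2·112 + 2·180 + 2·264 + 2·364 + 2·480 + 2·612 + 760] = 4844.

4844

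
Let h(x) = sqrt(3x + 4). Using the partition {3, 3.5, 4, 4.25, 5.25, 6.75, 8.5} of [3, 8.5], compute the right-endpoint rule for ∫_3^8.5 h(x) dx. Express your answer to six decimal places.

Subinterval widths: 0.5, 0.5, 0.25, 1, 1.5, 1.75.
Right endpoints: 3.5, 4, 4.25, 5.25, 6.75, 8.5.
h(3.5) ≈ 3.807887, h(4) ≈ 4.000000, h(4.25) ≈ 4.092676, h(5.25) ≈ 4.444097, h(6.75) ≈ 4.924429, h(8.5) ≈ 5.431390.
Sum = Σ Δx_i · h(x_i).
Sum ≈ 26.262786.

26.262786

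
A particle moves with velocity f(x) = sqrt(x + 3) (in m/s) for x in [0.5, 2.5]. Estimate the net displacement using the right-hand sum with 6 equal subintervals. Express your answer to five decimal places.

Δx = (2.5 − 0.5)/6 = 1/3.
Right endpoints: 5/6, 7/6, 1.5, 11/6, 13/6, 2.5.
f(5/6) ≈ 1.95789, f(7/6) ≈ 2.04124, f(1.5) ≈ 2.12132, f(11/6) ≈ 2.19848, f(13/6) ≈ 2.27303, f(2.5) ≈ 2.34521.
Sum = Δx · [f(5/6) + f(7/6) + f(1.5) + ...].
Sum ≈ 4.31239.

4.31239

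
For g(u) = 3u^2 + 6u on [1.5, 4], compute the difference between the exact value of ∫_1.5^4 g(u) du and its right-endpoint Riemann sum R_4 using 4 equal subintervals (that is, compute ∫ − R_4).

Exact integral: ∫_1.5^4 g(u) du = 101.875.
R_4 = 119.94140625.
Error = 101.875 − 119.94140625 = -18.06640625.

-18.06640625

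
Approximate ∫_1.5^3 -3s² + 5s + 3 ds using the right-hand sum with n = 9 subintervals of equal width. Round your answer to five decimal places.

Δs = (3 − 1.5)/9 = 1/6.
Right endpoints: 5/3, 11/6, 2, 13/6, 7/3, 2.5, 8/3, 17/6, 3.
f(5/3) = 3, f(11/6) = 25/12, f(2) = 1, f(13/6) = -0.25, f(7/3) = -5/3, f(2.5) = -3.25, f(8/3) = -5, f(17/6) = -83/12, f(3) = -9.
Sum = Δs · [f(5/3) + f(11/6) + f(2) + ...].
Sum ≈ -3.33333.

-3.33333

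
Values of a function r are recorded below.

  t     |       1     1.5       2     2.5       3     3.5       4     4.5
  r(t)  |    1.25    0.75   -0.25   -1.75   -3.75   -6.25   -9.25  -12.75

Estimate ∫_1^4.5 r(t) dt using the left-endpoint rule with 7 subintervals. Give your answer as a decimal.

Δt = 0.5.
Sum = 0.5·[1.25 + 0.75 + (-0.25) + (-1.75) + (-3.75) + (-6.25) + (-9.25)] = -9.625.

-9.625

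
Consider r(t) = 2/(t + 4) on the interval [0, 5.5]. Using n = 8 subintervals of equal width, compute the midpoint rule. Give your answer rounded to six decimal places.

Δt = (5.5 − 0)/8 = 0.6875.
Midpoints: 0.34375, 1.03125, 1.71875, 2.40625, 3.09375, 3.78125, 4.46875, 5.15625.
r(0.34375) = 64/139, r(1.03125) = 64/161, r(1.71875) = 64/183, r(2.40625) = 64/205, r(3.09375) = 64/227, r(3.78125) = 64/249, r(4.46875) = 64/271, r(5.15625) = 64/293.
Sum = Δt · [r(0.34375) + r(1.03125) + r(1.71875) + ...].
Sum ≈ 1.727982.

1.727982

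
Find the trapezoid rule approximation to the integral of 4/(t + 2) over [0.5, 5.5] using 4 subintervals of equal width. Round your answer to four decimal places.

4.4667

Δt = (5.5 − 0.5)/4 = 1.25.
f(0.5) = 1.6, f(1.75) = 16/15, f(3) = 0.8, f(4.25) = 0.64, f(5.5) = 8/15.
T_4 = (Δt/2)·[f(t_0) + 2f(t_1) + 2f(t_2) + 2f(t_3) + f(t_4)].
Sum ≈ 4.4667.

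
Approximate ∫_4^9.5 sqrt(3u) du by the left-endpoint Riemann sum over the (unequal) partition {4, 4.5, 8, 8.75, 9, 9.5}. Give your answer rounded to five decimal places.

Subinterval widths: 0.5, 3.5, 0.75, 0.25, 0.5.
Left endpoints: 4, 4.5, 8, 8.75, 9.
f(4) ≈ 3.46410, f(4.5) ≈ 3.67423, f(8) ≈ 4.89898, f(8.75) ≈ 5.12348, f(9) ≈ 5.19615.
Sum = Σ Δu_i · f(u_i).
Sum ≈ 22.14505.

22.14505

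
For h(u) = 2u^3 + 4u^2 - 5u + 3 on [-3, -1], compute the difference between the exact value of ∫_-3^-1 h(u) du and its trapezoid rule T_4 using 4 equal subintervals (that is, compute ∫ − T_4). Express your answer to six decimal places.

Exact integral: ∫_-3^-1 h(u) du ≈ 20.66666667.
T_4 = 20.
Error ≈ 20.66666667 − 20 ≈ 0.666667.

0.666667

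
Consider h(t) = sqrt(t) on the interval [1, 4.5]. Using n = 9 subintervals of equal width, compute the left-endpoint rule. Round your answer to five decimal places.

5.47594

Δt = (4.5 − 1)/9 = 7/18.
Left endpoints: 1, 25/18, 16/9, 13/6, 23/9, 53/18, 10/3, 67/18, 37/9.
h(1) ≈ 1.00000, h(25/18) ≈ 1.17851, h(16/9) ≈ 1.33333, h(13/6) ≈ 1.47196, h(23/9) ≈ 1.59861, h(53/18) ≈ 1.71594, h(10/3) ≈ 1.82574, h(67/18) ≈ 1.92931, h(37/9) ≈ 2.02759.
Sum = Δt · [h(1) + h(25/18) + h(16/9) + ...].
Sum ≈ 5.47594.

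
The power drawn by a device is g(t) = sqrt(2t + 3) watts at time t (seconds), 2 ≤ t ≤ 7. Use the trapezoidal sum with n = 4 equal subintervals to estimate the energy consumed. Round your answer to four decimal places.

17.1733

Δt = (7 − 2)/4 = 1.25.
g(2) ≈ 2.6458, g(3.25) ≈ 3.0822, g(4.5) ≈ 3.4641, g(5.75) ≈ 3.8079, g(7) ≈ 4.1231.
T_4 = (Δt/2)·[g(t_0) + 2g(t_1) + 2g(t_2) + 2g(t_3) + g(t_4)].
Sum ≈ 17.1733.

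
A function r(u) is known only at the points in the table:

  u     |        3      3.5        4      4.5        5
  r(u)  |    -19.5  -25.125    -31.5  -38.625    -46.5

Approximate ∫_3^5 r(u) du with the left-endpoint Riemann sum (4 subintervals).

-57.375

Δu = 0.5.
Sum = 0.5·[(-19.5) + (-25.125) + (-31.5) + (-38.625)] = -57.375.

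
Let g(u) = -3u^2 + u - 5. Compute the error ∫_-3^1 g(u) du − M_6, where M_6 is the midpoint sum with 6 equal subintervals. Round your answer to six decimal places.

-0.444444

Exact integral: ∫_-3^1 g(u) du = -52.
M_6 ≈ -51.55555556.
Error ≈ -52 − (-51.55555556) ≈ -0.444444.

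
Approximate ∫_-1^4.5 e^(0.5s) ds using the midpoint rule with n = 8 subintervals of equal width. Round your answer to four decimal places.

17.6753

Δs = (4.5 − (-1))/8 = 0.6875.
Midpoints: -0.65625, 0.03125, 0.71875, 1.40625, 2.09375, 2.78125, 3.46875, 4.15625.
f(-0.65625) ≈ 0.7203, f(0.03125) ≈ 1.0157, f(0.71875) ≈ 1.4324, f(1.40625) ≈ 2.0201, f(2.09375) ≈ 2.8487, f(2.78125) ≈ 4.0174, f(3.46875) ≈ 5.6654, f(4.15625) ≈ 7.9895.
Sum = Δs · [f(-0.65625) + f(0.03125) + f(0.71875) + ...].
Sum ≈ 17.6753.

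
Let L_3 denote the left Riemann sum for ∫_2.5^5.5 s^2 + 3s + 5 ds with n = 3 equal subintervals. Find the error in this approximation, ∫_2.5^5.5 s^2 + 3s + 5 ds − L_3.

Exact integral: ∫_2.5^5.5 f(s) ds = 101.25.
L_3 = 85.25.
Error = 101.25 − 85.25 = 16.

16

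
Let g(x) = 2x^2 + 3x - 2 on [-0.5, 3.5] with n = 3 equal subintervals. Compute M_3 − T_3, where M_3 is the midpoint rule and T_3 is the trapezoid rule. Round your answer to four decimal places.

-3.5556

M_3 ≈ 37.481481.
T_3 ≈ 41.037037.
M_3 − T_3 ≈ -3.5556.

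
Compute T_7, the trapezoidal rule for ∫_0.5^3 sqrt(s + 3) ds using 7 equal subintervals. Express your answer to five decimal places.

5.43202

Δs = (3 − 0.5)/7 = 5/14.
f(0.5) ≈ 1.87083, f(6/7) ≈ 1.96396, f(17/14) ≈ 2.05287, f(11/7) ≈ 2.13809, f(27/14) ≈ 2.22004, f(16/7) ≈ 2.29907, f(37/14) ≈ 2.37547, f(3) ≈ 2.44949.
T_7 = (Δs/2)·[f(s_0) + 2f(s_1) + ... + 2f(s_{6}) + f(s_7)].
Sum ≈ 5.43202.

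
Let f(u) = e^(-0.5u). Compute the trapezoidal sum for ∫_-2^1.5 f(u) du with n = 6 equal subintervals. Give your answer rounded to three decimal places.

Δu = (1.5 − (-2))/6 = 7/12.
f(-2) ≈ 2.718, f(-17/12) ≈ 2.031, f(-5/6) ≈ 1.517, f(-0.25) ≈ 1.133, f(1/3) ≈ 0.846, f(11/12) ≈ 0.632, f(1.5) ≈ 0.472.
T_6 = (Δu/2)·[f(u_0) + 2f(u_1) + ... + 2f(u_{5}) + f(u_6)].
Sum ≈ 4.524.

4.524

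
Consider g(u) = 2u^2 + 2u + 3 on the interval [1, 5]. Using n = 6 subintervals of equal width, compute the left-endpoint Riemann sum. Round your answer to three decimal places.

100.593

Δu = (5 − 1)/6 = 2/3.
Left endpoints: 1, 5/3, 7/3, 3, 11/3, 13/3.
g(1) = 7, g(5/3) = 107/9, g(7/3) = 167/9, g(3) = 27, g(11/3) = 335/9, g(13/3) = 443/9.
Sum = Δu · [g(1) + g(5/3) + g(7/3) + ...].
Sum ≈ 100.593.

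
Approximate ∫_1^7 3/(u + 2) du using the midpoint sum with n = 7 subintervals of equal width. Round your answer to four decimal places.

3.2869

Δu = (7 − 1)/7 = 6/7.
Midpoints: 10/7, 16/7, 22/7, 4, 34/7, 40/7, 46/7.
f(10/7) = 0.875, f(16/7) = 0.7, f(22/7) = 7/12, f(4) = 0.5, f(34/7) = 0.4375, f(40/7) = 7/18, f(46/7) = 0.35.
Sum = Δu · [f(10/7) + f(16/7) + f(22/7) + ...].
Sum ≈ 3.2869.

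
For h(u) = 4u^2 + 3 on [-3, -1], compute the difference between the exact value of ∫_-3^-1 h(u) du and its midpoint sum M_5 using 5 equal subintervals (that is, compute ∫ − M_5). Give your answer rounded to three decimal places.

0.107

Exact integral: ∫_-3^-1 h(u) du ≈ 40.66667.
M_5 = 40.56.
Error ≈ 40.66667 − 40.56 ≈ 0.107.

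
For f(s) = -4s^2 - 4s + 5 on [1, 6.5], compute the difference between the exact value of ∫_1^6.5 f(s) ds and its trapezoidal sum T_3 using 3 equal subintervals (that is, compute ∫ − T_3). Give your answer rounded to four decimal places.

Exact integral: ∫_1^6.5 f(s) ds ≈ -419.833333.
T_3 ≈ -432.157407.
Error ≈ -419.833333 − (-432.157407) ≈ 12.3241.

12.3241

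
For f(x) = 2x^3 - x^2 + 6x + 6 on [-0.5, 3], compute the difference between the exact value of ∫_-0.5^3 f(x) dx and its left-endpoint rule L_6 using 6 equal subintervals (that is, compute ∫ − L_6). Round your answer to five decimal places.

Exact integral: ∫_-0.5^3 f(x) dx ≈ 78.6770833.
L_6 ≈ 60.5714699.
Error ≈ 78.6770833 − 60.5714699 ≈ 18.10561.

18.10561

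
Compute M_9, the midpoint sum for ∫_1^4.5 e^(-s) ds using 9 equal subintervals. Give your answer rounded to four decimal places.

Δs = (4.5 − 1)/9 = 7/18.
Midpoints: 43/36, 19/12, 71/36, 85/36, 2.75, 113/36, 127/36, 47/12, 155/36.
f(43/36) ≈ 0.3029, f(19/12) ≈ 0.2053, f(71/36) ≈ 0.1391, f(85/36) ≈ 0.0943, f(2.75) ≈ 0.0639, f(113/36) ≈ 0.0433, f(127/36) ≈ 0.0294, f(47/12) ≈ 0.0199, f(155/36) ≈ 0.0135.
Sum = Δs · [f(43/36) + f(19/12) + f(71/36) + ...].
Sum ≈ 0.3545.

0.3545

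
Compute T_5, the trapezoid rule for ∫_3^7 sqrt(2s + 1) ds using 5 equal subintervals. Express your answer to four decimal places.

13.1851

Δs = (7 − 3)/5 = 0.8.
f(3) ≈ 2.6458, f(3.8) ≈ 2.9326, f(4.6) ≈ 3.1937, f(5.4) ≈ 3.4351, f(6.2) ≈ 3.6606, f(7) ≈ 3.8730.
T_5 = (Δs/2)·[f(s_0) + 2f(s_1) + ... + 2f(s_{4}) + f(s_5)].
Sum ≈ 13.1851.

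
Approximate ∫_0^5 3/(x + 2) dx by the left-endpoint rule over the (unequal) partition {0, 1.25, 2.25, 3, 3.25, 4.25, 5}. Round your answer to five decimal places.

4.40892

Subinterval widths: 1.25, 1, 0.75, 0.25, 1, 0.75.
Left endpoints: 0, 1.25, 2.25, 3, 3.25, 4.25.
f(0) = 1.5, f(1.25) = 12/13, f(2.25) = 12/17, f(3) = 0.6, f(3.25) = 4/7, f(4.25) = 0.48.
Sum = Σ Δx_i · f(x_i).
Sum ≈ 4.40892.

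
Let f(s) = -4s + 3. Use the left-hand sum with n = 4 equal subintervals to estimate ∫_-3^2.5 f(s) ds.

37.125

Δs = (2.5 − (-3))/4 = 1.375.
Left endpoints: -3, -1.625, -0.25, 1.125.
f(-3) = 15, f(-1.625) = 9.5, f(-0.25) = 4, f(1.125) = -1.5.
Sum = Δs · [f(-3) + f(-1.625) + f(-0.25) + f(1.125)].
Sum = 37.125.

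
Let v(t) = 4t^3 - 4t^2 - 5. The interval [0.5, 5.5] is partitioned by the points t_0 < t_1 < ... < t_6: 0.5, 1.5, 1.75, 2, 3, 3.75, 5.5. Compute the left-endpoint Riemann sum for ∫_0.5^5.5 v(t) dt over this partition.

Subinterval widths: 1, 0.25, 0.25, 1, 0.75, 1.75.
Left endpoints: 0.5, 1.5, 1.75, 2, 3, 3.75.
v(0.5) = -5.5, v(1.5) = -0.5, v(1.75) = 4.1875, v(2) = 11, v(3) = 67, v(3.75) = 149.6875.
Sum = Σ Δt_i · v(t_i).
Sum = 318.625.

318.625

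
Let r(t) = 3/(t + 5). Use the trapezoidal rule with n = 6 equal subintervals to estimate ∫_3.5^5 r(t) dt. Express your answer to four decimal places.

Δt = (5 − 3.5)/6 = 0.25.
r(3.5) = 6/17, r(3.75) = 12/35, r(4) = 1/3, r(4.25) = 12/37, r(4.5) = 6/19, r(4.75) = 4/13, r(5) = 0.3.
T_6 = (Δt/2)·[r(t_0) + 2r(t_1) + ... + 2r(t_{5}) + r(t_6)].
Sum ≈ 0.4876.

0.4876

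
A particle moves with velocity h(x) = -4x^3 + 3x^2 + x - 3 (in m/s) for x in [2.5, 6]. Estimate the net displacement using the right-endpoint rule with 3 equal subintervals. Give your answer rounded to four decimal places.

Δx = (6 − 2.5)/3 = 7/6.
Right endpoints: 11/3, 29/6, 6.
h(11/3) = -4217/27, h(29/6) = -41011/108, h(6) = -753.
Sum = Δx · [h(11/3) + h(29/6) + h(6)].
Sum ≈ -1503.7361.

-1503.7361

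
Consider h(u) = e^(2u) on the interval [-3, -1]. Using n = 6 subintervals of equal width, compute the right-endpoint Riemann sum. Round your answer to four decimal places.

0.0910

Δu = (-1 − (-3))/6 = 1/3.
Right endpoints: -8/3, -7/3, -2, -5/3, -4/3, -1.
h(-8/3) ≈ 0.0048, h(-7/3) ≈ 0.0094, h(-2) ≈ 0.0183, h(-5/3) ≈ 0.0357, h(-4/3) ≈ 0.0695, h(-1) ≈ 0.1353.
Sum = Δu · [h(-8/3) + h(-7/3) + h(-2) + ...].
Sum ≈ 0.0910.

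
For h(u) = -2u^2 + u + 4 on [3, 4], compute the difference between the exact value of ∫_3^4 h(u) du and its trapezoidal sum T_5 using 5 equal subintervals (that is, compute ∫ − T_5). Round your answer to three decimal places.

Exact integral: ∫_3^4 h(u) du ≈ -17.16667.
T_5 = -17.18.
Error ≈ -17.16667 − (-17.18) ≈ 0.013.

0.013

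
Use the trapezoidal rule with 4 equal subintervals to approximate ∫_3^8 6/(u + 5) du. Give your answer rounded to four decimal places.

Δu = (8 − 3)/4 = 1.25.
f(3) = 0.75, f(4.25) = 24/37, f(5.5) = 4/7, f(6.75) = 24/47, f(8) = 6/13.
T_4 = (Δu/2)·[f(u_0) + 2f(u_1) + 2f(u_2) + 2f(u_3) + f(u_4)].
Sum ≈ 2.9206.

2.9206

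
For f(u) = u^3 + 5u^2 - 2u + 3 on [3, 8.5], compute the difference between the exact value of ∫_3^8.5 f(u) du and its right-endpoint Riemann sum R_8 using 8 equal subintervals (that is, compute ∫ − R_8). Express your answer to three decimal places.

Exact integral: ∫_3^8.5 f(u) du ≈ 2216.55729.
R_8 ≈ 2532.95142.
Error ≈ 2216.55729 − 2532.95142 ≈ -316.394.

-316.394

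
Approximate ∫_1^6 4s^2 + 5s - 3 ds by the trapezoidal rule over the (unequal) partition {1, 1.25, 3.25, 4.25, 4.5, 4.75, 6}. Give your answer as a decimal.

366.5

Subinterval widths: 0.25, 2, 1, 0.25, 0.25, 1.25.
f(1) = 6, f(1.25) = 9.5, f(3.25) = 55.5, f(4.25) = 90.5, f(4.5) = 100.5, f(4.75) = 111, f(6) = 171.
On each subinterval the trapezoid contributes (Δs_i/2)·[f(s_{i-1}) + f(s_i)].
Sum = 366.5.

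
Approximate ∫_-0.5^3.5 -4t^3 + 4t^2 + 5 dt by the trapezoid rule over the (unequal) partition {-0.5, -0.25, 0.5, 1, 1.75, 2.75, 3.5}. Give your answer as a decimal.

-79.640625

Subinterval widths: 0.25, 0.75, 0.5, 0.75, 1, 0.75.
f(-0.5) = 6.5, f(-0.25) = 5.3125, f(0.5) = 5.5, f(1) = 5, f(1.75) = -4.1875, f(2.75) = -47.9375, f(3.5) = -117.5.
On each subinterval the trapezoid contributes (Δt_i/2)·[f(t_{i-1}) + f(t_i)].
Sum = -79.640625.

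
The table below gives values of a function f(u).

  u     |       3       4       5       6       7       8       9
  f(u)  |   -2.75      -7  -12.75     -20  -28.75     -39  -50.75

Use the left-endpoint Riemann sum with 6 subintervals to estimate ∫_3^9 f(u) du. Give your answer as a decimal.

-110.25

Δu = 1.
Sum = 1·[(-2.75) + (-7) + (-12.75) + (-20) + (-28.75) + (-39)] = -110.25.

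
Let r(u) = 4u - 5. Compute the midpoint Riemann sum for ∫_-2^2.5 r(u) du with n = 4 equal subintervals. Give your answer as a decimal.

Δu = (2.5 − (-2))/4 = 1.125.
Midpoints: -1.4375, -0.3125, 0.8125, 1.9375.
r(-1.4375) = -10.75, r(-0.3125) = -6.25, r(0.8125) = -1.75, r(1.9375) = 2.75.
Sum = Δu · [r(-1.4375) + r(-0.3125) + r(0.8125) + r(1.9375)].
Sum = -18.

-18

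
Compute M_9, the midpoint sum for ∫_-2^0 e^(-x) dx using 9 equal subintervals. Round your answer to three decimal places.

6.376

Δx = (0 − (-2))/9 = 2/9.
Midpoints: -17/9, -5/3, -13/9, -11/9, -1, -7/9, -5/9, -1/3, -1/9.
f(-17/9) ≈ 6.612, f(-5/3) ≈ 5.294, f(-13/9) ≈ 4.239, f(-11/9) ≈ 3.395, f(-1) ≈ 2.718, f(-7/9) ≈ 2.177, f(-5/9) ≈ 1.743, f(-1/3) ≈ 1.396, f(-1/9) ≈ 1.118.
Sum = Δx · [f(-17/9) + f(-5/3) + f(-13/9) + ...].
Sum ≈ 6.376.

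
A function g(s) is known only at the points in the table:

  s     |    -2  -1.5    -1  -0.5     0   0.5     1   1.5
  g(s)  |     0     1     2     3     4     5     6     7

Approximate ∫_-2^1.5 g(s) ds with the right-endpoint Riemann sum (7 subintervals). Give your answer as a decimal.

Δs = 0.5.
Sum = 0.5·[1 + 2 + 3 + 4 + 5 + 6 + 7] = 14.

14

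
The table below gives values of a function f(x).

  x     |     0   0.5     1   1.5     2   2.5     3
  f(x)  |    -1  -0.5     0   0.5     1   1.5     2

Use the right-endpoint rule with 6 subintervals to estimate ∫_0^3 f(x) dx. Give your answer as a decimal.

Δx = 0.5.
Sum = 0.5·[(-0.5) + 0 + 0.5 + 1 + 1.5 + 2] = 2.25.

2.25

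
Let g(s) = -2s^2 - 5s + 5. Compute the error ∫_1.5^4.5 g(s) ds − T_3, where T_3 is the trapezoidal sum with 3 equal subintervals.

Exact integral: ∫_1.5^4.5 g(s) ds = -88.5.
T_3 = -89.5.
Error = -88.5 − (-89.5) = 1.

1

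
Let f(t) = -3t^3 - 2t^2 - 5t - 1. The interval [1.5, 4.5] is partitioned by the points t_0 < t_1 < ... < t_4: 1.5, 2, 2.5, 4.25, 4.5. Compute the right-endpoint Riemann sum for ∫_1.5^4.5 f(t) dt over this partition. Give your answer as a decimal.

-647.45703125

Subinterval widths: 0.5, 0.5, 1.75, 0.25.
Right endpoints: 2, 2.5, 4.25, 4.5.
f(2) = -43, f(2.5) = -72.875, f(4.25) = -288.671875, f(4.5) = -337.375.
Sum = Σ Δt_i · f(t_i).
Sum = -647.45703125.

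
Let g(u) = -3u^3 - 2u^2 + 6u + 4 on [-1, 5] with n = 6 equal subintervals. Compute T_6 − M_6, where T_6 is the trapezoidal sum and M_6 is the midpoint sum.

T_6 = -476.
M_6 = -446.
T_6 − M_6 = -30.

-30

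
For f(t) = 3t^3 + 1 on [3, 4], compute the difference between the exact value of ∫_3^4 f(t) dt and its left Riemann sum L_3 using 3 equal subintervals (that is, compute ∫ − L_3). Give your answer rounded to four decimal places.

Exact integral: ∫_3^4 f(t) dt = 132.25.
L_3 ≈ 114.333333.
Error ≈ 132.25 − 114.333333 ≈ 17.9167.

17.9167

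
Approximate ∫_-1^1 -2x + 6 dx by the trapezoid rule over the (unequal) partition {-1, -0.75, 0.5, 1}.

Subinterval widths: 0.25, 1.25, 0.5.
f(-1) = 8, f(-0.75) = 7.5, f(0.5) = 5, f(1) = 4.
On each subinterval the trapezoid contributes (Δx_i/2)·[f(x_{i-1}) + f(x_i)].
Sum = 12.

12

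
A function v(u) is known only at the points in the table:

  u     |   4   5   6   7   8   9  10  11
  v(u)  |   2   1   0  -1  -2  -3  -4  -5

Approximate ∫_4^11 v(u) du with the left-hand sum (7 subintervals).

Δu = 1.
Sum = 1·[2 + 1 + 0 + (-1) + (-2) + (-3) + (-4)] = -7.

-7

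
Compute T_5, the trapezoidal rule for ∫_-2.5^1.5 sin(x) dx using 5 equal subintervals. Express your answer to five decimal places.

-0.82488

Δx = (1.5 − (-2.5))/5 = 0.8.
f(-2.5) ≈ -0.59847, f(-1.7) ≈ -0.99166, f(-0.9) ≈ -0.78333, f(-0.1) ≈ -0.09983, f(0.7) ≈ 0.64422, f(1.5) ≈ 0.99749.
T_5 = (Δx/2)·[f(x_0) + 2f(x_1) + ... + 2f(x_{4}) + f(x_5)].
Sum ≈ -0.82488.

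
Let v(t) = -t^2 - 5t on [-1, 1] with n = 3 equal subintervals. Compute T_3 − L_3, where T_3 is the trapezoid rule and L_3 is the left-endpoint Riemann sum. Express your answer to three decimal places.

T_3 ≈ -0.81481.
L_3 ≈ 2.51852.
T_3 − L_3 ≈ -3.333.

-3.333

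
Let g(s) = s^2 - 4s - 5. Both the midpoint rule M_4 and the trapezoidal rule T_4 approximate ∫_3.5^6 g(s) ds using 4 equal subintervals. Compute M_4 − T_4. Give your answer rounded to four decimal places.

-0.2441

M_4 ≈ -2.373047.
T_4 = -2.12890625.
M_4 − T_4 ≈ -0.2441.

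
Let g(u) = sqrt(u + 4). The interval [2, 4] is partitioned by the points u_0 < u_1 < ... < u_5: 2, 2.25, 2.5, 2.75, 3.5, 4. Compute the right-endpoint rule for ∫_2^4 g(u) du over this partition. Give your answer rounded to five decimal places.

5.38007

Subinterval widths: 0.25, 0.25, 0.25, 0.75, 0.5.
Right endpoints: 2.25, 2.5, 2.75, 3.5, 4.
g(2.25) ≈ 2.50000, g(2.5) ≈ 2.54951, g(2.75) ≈ 2.59808, g(3.5) ≈ 2.73861, g(4) ≈ 2.82843.
Sum = Σ Δu_i · g(u_i).
Sum ≈ 5.38007.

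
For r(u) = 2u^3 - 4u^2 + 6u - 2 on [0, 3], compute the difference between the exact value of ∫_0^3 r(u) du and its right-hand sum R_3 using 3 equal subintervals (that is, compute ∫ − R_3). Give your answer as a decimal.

Exact integral: ∫_0^3 r(u) du = 25.5.
R_3 = 46.
Error = 25.5 − 46 = -20.5.

-20.5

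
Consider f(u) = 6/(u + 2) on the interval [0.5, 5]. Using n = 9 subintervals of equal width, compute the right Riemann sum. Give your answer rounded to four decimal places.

Δu = (5 − 0.5)/9 = 0.5.
Right endpoints: 1, 1.5, 2, 2.5, 3, 3.5, 4, 4.5, 5.
f(1) = 2, f(1.5) = 12/7, f(2) = 1.5, f(2.5) = 4/3, f(3) = 1.2, f(3.5) = 12/11, f(4) = 1, f(4.5) = 12/13, f(5) = 6/7.
Sum = Δu · [f(1) + f(1.5) + f(2) + ...].
Sum ≈ 5.8094.

5.8094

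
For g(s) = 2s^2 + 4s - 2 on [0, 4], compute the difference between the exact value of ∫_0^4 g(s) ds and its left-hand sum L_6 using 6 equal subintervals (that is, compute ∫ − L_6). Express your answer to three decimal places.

Exact integral: ∫_0^4 g(s) ds ≈ 66.66667.
L_6 ≈ 51.25926.
Error ≈ 66.66667 − 51.25926 ≈ 15.407.

15.407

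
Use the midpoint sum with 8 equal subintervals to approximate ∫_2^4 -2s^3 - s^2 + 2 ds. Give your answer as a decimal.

-134.46875

Δs = (4 − 2)/8 = 0.25.
Midpoints: 2.125, 2.375, 2.625, 2.875, 3.125, 3.375, 3.625, 3.875.
f(2.125) = -21.70703125, f(2.375) = -30.43359375, f(2.625) = -41.06640625, f(2.875) = -53.79296875, f(3.125) = -68.80078125, f(3.375) = -86.27734375, f(3.625) = -106.41015625, f(3.875) = -129.38671875.
Sum = Δs · [f(2.125) + f(2.375) + f(2.625) + ...].
Sum = -134.46875.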